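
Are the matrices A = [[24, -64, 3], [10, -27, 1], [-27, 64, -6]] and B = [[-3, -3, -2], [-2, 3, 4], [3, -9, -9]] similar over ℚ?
Two matrices over a field are similar if and only if they have the same invariant factors.

Both A and B have characteristic polynomial (x + 3)^3 and minimal polynomial (x + 3)^3. Computing further, both have invariant factors (x + 3)^3. Hence A and B are similar.

Yes.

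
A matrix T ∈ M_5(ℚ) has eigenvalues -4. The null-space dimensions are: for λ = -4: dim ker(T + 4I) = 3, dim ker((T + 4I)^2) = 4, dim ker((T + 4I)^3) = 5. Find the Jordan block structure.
λ = -4: successive nullity increments [3, 1, 1] count blocks of size ≥ k; block sizes are [3, 1, 1].

Jordan blocks: (-4, 3), (-4, 1), (-4, 1)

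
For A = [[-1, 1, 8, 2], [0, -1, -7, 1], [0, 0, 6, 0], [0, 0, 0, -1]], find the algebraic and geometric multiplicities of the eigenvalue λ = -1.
algebraic multiplicity 3, geometric multiplicity 1

The characteristic polynomial is (x - 6)(x + 1)^3, so the factor x + 1 appears with exponent 3: the algebraic multiplicity is 3.

rank(A + I) = 3, so the eigenspace has dimension 4 - 3 = 1: the geometric multiplicity is 1.

Since 1 < 3, A is not diagonalizable.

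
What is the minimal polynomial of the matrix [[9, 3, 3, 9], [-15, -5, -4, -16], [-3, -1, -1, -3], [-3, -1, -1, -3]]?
m_A(x) = x^3

The characteristic polynomial factors as x^4. The minimal polynomial is ∏(x - λ)^{k_λ} where k_λ is the size of the largest Jordan block at λ.

For λ = 0: rank(A) = 2, and the largest Jordan block has size 3 (the smallest k with rank(A^k) = rank(A^(k+1))).

So m_A(x) = x^3.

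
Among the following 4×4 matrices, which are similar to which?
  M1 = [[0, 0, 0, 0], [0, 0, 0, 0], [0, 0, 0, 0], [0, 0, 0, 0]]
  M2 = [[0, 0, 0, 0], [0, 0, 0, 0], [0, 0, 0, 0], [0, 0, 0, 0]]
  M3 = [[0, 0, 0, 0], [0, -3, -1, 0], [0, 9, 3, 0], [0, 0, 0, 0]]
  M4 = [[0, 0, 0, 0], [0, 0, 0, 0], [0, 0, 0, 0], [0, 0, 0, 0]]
2 classes: {M1, M2, M4}, {M3}

Characteristic polynomials: χ_{M1} = x^4, χ_{M2} = x^4, χ_{M3} = x^4, χ_{M4} = x^4.

{M1, M2, M4}: invariant factors x, x, x, x.

{M3}: invariant factors x, x, x^2.

Matrices are similar if and only if their invariant-factor lists agree; the partition into similarity classes is {M1, M2, M4}, {M3}.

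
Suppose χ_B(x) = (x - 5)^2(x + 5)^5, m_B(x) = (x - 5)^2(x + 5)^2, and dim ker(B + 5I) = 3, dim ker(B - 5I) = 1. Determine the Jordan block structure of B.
Jordan blocks: (-5, 2), (-5, 2), (-5, 1), (5, 2)

λ = -5: algebraic multiplicity 5 (exponent in χ_B), largest block size 2 (exponent in m_B), 3 blocks (geometric multiplicity). These force block sizes [2, 2, 1].
λ = 5: algebraic multiplicity 2 (exponent in χ_B), largest block size 2 (exponent in m_B), 1 block (geometric multiplicity). This forces block sizes [2].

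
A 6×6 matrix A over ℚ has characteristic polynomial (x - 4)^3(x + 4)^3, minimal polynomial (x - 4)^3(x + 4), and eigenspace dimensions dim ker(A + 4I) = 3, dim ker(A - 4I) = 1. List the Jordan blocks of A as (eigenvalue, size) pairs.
Jordan blocks: (-4, 1), (-4, 1), (-4, 1), (4, 3)

λ = -4: algebraic multiplicity 3 (exponent in χ_A), largest block size 1 (exponent in m_A), 3 blocks (geometric multiplicity). These force block sizes [1, 1, 1].
λ = 4: algebraic multiplicity 3 (exponent in χ_A), largest block size 3 (exponent in m_A), 1 block (geometric multiplicity). This forces block sizes [3].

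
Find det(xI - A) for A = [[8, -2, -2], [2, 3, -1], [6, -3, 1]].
xI - A = [[x - 8, 2, 2], [-2, x - 3, 1], [-6, 3, x - 1]].

Expanding det(xI - A) along the first row:
det(xI - A) = + (x - 8)·det([[x - 3, 1], [3, x - 1]]) - (2)·det([[-2, 1], [-6, x - 1]]) + (2)·det([[-2, x - 3], [-6, 3]]).

Evaluating gives χ_A(x) = x^3 - 12x^2 + 48x - 64 = (x - 4)^3.

χ_A(x) = (x - 4)^3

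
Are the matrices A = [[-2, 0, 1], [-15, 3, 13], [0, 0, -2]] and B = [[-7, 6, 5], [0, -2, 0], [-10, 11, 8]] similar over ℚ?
Two matrices over a field are similar if and only if they have the same invariant factors.

Both A and B have characteristic polynomial (x - 3)(x + 2)^2 and minimal polynomial (x - 3)(x + 2)^2. Computing further, both have invariant factors (x - 3)(x + 2)^2. Hence A and B are similar.

Yes.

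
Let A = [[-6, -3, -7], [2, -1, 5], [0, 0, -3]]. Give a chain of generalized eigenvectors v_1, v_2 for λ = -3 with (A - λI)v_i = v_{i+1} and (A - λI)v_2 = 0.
We seek v_1 ∈ ker((A + 3I)^2) \ ker(A + 3I), then set v_{i+1} = (A + 3I) v_i.

One such chain is v_1 = [[-3, 1, 1]]^T, v_2 = [[-1, 1, 0]]^T. Check: (A + 3I) v_2 = [[0, 0, 0]]^T = 0.

v_1 = [[-3, 1, 1]]^T, v_2 = [[-1, 1, 0]]^T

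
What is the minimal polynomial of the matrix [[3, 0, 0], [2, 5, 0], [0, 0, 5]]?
m_A(x) = (x - 5)(x - 3)

The characteristic polynomial factors as (x - 5)^2(x - 3). The minimal polynomial is ∏(x - λ)^{k_λ} where k_λ is the size of the largest Jordan block at λ.

For λ = 3: rank(A - 3I) = 2, and the largest Jordan block has size 1 (the smallest k with rank((A - 3I)^k) = rank((A - 3I)^(k+1))).
For λ = 5: rank(A - 5I) = 1, and the largest Jordan block has size 1 (the smallest k with rank((A - 5I)^k) = rank((A - 5I)^(k+1))).

So m_A(x) = (x - 5)(x - 3).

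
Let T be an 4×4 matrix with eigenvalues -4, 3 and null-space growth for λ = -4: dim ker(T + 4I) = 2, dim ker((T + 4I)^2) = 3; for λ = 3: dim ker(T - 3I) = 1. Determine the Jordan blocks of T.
Jordan blocks: (-4, 2), (-4, 1), (3, 1)

λ = -4: successive nullity increments [2, 1] count blocks of size ≥ k; block sizes are [2, 1].
λ = 3: successive nullity increments [1] count blocks of size ≥ k; block sizes are [1].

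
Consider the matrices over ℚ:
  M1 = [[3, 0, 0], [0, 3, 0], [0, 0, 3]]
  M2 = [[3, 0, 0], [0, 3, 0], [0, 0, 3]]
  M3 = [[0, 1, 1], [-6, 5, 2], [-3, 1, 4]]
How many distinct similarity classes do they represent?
Characteristic polynomials: χ_{M1} = (x - 3)^3, χ_{M2} = (x - 3)^3, χ_{M3} = (x - 3)^3.

{M1, M2}: invariant factors x - 3, x - 3, x - 3.

{M3}: invariant factors x - 3, (x - 3)^2.

Matrices are similar if and only if their invariant-factor lists agree; the partition into similarity classes is {M1, M2}, {M3}.

2 classes: {M1, M2}, {M3}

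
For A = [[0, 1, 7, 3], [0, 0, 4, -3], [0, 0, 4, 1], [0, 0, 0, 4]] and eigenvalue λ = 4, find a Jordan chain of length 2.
We seek v_1 ∈ ker((A - 4I)^2) \ ker(A - 4I), then set v_{i+1} = (A - 4I) v_i.

One such chain is v_1 = [[0, -1, 0, 1]]^T, v_2 = [[2, 1, 1, 0]]^T. Check: (A - 4I) v_2 = [[0, 0, 0, 0]]^T = 0.

v_1 = [[0, -1, 0, 1]]^T, v_2 = [[2, 1, 1, 0]]^T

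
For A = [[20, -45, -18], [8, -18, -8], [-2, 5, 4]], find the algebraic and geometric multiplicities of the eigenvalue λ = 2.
algebraic multiplicity 3, geometric multiplicity 2

The characteristic polynomial is (x - 2)^3, so the factor x - 2 appears with exponent 3: the algebraic multiplicity is 3.

rank(A - 2I) = 1, so the eigenspace has dimension 3 - 1 = 2: the geometric multiplicity is 2.

Since 2 < 3, A is not diagonalizable.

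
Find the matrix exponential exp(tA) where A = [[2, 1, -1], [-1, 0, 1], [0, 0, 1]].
A has Jordan form J = [[1, 1, 0], [0, 1, 0], [0, 0, 1]] with A = PJP^{-1}, so e^{tA} = P e^{tJ} P^{-1}.

For a Jordan block J_k(λ), e^{tJ_k(λ)} = e^{λt} · (I + tN + t^2 N^2/2! + ... + t^{k-1} N^{k-1}/(k-1)!) where N is the nilpotent superdiagonal part.

Assembling the blocks and conjugating back gives the entries of e^{tA} as shown above.

e^{tA} = [[(t + 1)*e^{t}, t*e^{t}, -t*e^{t}], [-t*e^{t}, (1 - t)*e^{t}, t*e^{t}], [0, 0, e^{t}]]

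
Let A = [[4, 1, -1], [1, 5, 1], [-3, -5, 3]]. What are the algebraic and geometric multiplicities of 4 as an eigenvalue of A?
The characteristic polynomial is (x - 4)^3, so the factor x - 4 appears with exponent 3: the algebraic multiplicity is 3.

rank(A - 4I) = 2, so the eigenspace has dimension 3 - 2 = 1: the geometric multiplicity is 1.

Since 1 < 3, A is not diagonalizable.

algebraic multiplicity 3, geometric multiplicity 1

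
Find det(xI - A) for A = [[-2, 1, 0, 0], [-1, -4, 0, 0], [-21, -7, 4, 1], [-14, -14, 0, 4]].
xI - A = [[x + 2, -1, 0, 0], [1, x + 4, 0, 0], [21, 7, x - 4, -1], [14, 14, 0, x - 4]].

Expanding det(xI - A) along the first row:
det(xI - A) = + (x + 2)·det([[x + 4, 0, 0], [7, x - 4, -1], [14, 0, x - 4]]) - (-1)·det([[1, 0, 0], [21, x - 4, -1], [14, 0, x - 4]]) + (0)·det([[1, x + 4, 0], [21, 7, -1], [14, 14, x - 4]]) - (0)·det([[1, x + 4, 0], [21, 7, x - 4], [14, 14, 0]]).

Evaluating gives χ_A(x) = x^4 - 2x^3 - 23x^2 + 24x + 144 = (x - 4)^2(x + 3)^2.

χ_A(x) = (x - 4)^2(x + 3)^2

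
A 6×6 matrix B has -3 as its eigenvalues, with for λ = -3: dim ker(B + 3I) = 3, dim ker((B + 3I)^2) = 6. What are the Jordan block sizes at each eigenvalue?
Jordan blocks: (-3, 2), (-3, 2), (-3, 2)

λ = -3: successive nullity increments [3, 3] count blocks of size ≥ k; block sizes are [2, 2, 2].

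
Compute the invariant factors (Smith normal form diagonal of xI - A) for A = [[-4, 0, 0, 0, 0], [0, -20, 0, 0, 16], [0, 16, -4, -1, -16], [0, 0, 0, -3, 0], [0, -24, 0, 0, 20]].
The Jordan structure of A has elementary divisors (x + 4), (x + 4), (x + 4), (x + 3), (x - 4). Arranging the block sizes at each eigenvalue in decreasing order and taking row products gives the invariant factors.

Invariant factors (smallest first, each dividing the next): x + 4, x + 4, (x - 4)(x + 3)(x + 4).

Check: the last factor (x - 4)(x + 3)(x + 4) is the minimal polynomial, and the product (x - 4)(x + 3)(x + 4)^3 is the characteristic polynomial.

x + 4, x + 4, (x - 4)(x + 3)(x + 4)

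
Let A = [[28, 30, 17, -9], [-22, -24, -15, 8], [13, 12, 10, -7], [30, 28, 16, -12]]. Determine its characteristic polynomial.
χ_A(x) = (x - 4)^2(x + 3)^2

xI - A = [[x - 28, -30, -17, 9], [22, x + 24, 15, -8], [-13, -12, x - 10, 7], [-30, -28, -16, x + 12]].

Expanding det(xI - A) along the first row:
det(xI - A) = + (x - 28)·det([[x + 24, 15, -8], [-12, x - 10, 7], [-28, -16, x + 12]]) - (-30)·det([[22, 15, -8], [-13, x - 10, 7], [-30, -16, x + 12]]) + (-17)·det([[22, x + 24, -8], [-13, -12, 7], [-30, -28, x + 12]]) - (9)·det([[22, x + 24, 15], [-13, -12, x - 10], [-30, -28, -16]]).

Evaluating gives χ_A(x) = x^4 - 2x^3 - 23x^2 + 24x + 144 = (x - 4)^2(x + 3)^2.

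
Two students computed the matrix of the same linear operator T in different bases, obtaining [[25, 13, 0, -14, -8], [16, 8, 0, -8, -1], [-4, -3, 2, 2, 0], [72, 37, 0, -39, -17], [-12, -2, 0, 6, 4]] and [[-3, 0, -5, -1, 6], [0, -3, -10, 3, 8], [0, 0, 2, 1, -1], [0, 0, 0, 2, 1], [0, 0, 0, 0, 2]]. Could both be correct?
Two matrices over a field are similar if and only if they have the same invariant factors.

Both A and B have characteristic polynomial (x - 2)^3(x + 3)^2 and minimal polynomial (x - 2)^3(x + 3). Computing further, both have invariant factors x + 3, (x - 2)^3(x + 3). Hence A and B are similar.

Yes.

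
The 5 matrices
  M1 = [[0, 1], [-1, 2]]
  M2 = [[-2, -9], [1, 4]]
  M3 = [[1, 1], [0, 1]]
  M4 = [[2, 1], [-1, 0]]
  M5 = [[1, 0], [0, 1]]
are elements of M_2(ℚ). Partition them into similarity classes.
Characteristic polynomials: χ_{M1} = (x - 1)^2, χ_{M2} = (x - 1)^2, χ_{M3} = (x - 1)^2, χ_{M4} = (x - 1)^2, χ_{M5} = (x - 1)^2.

{M1, M2, M3, M4}: invariant factors (x - 1)^2.

{M5}: invariant factors x - 1, x - 1.

Matrices are similar if and only if their invariant-factor lists agree; the partition into similarity classes is {M1, M2, M3, M4}, {M5}.

2 classes: {M1, M2, M3, M4}, {M5}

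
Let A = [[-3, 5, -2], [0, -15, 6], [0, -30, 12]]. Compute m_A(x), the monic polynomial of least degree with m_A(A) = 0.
The characteristic polynomial factors as x(x + 3)^2. The minimal polynomial is ∏(x - λ)^{k_λ} where k_λ is the size of the largest Jordan block at λ.

For λ = -3: rank(A + 3I) = 2, and the largest Jordan block has size 2 (the smallest k with rank((A + 3I)^k) = rank((A + 3I)^(k+1))).
For λ = 0: rank(A) = 2, and the largest Jordan block has size 1 (the smallest k with rank(A^k) = rank(A^(k+1))).

So m_A(x) = x(x + 3)^2.

m_A(x) = x(x + 3)^2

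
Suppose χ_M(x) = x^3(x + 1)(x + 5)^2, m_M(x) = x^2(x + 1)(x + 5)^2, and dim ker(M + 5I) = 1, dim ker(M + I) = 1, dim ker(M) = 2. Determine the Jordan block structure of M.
λ = -5: algebraic multiplicity 2 (exponent in χ_M), largest block size 2 (exponent in m_M), 1 block (geometric multiplicity). This forces block sizes [2].
λ = -1: algebraic multiplicity 1 (exponent in χ_M), largest block size 1 (exponent in m_M), 1 block (geometric multiplicity). This forces block sizes [1].
λ = 0: algebraic multiplicity 3 (exponent in χ_M), largest block size 2 (exponent in m_M), 2 blocks (geometric multiplicity). These force block sizes [2, 1].

Jordan blocks: (-5, 2), (-1, 1), (0, 2), (0, 1)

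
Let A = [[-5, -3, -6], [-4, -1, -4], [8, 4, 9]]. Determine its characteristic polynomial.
χ_A(x) = (x - 1)^3

xI - A = [[x + 5, 3, 6], [4, x + 1, 4], [-8, -4, x - 9]].

Expanding det(xI - A) along the first row:
det(xI - A) = + (x + 5)·det([[x + 1, 4], [-4, x - 9]]) - (3)·det([[4, 4], [-8, x - 9]]) + (6)·det([[4, x + 1], [-8, -4]]).

Evaluating gives χ_A(x) = x^3 - 3x^2 + 3x - 1 = (x - 1)^3.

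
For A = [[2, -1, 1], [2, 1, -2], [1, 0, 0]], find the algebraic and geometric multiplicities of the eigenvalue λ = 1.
The characteristic polynomial is (x - 1)^3, so the factor x - 1 appears with exponent 3: the algebraic multiplicity is 3.

rank(A - I) = 2, so the eigenspace has dimension 3 - 2 = 1: the geometric multiplicity is 1.

Since 1 < 3, A is not diagonalizable.

algebraic multiplicity 3, geometric multiplicity 1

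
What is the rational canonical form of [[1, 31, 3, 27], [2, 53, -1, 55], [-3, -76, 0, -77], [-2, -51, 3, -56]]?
The invariant factors of A (the non-unit diagonal entries of the Smith normal form of xI - A over ℚ[x]) are (x + 2)(x + 3)(x^2 - 3x - 1), each dividing the next. The characteristic polynomial is their product, (x + 2)(x + 3)(x^2 - 3x - 1).

The rational canonical form is the block-diagonal matrix of companion matrices C(f_i):
R = [[0, 0, 0, 6], [1, 0, 0, 23], [0, 1, 0, 10], [0, 0, 1, -2]].

Note the characteristic polynomial does not split into linear factors over ℚ, so A has no Jordan form over ℚ; the rational canonical form exists over any field.

R = [[0, 0, 0, 6], [1, 0, 0, 23], [0, 1, 0, 10], [0, 0, 1, -2]]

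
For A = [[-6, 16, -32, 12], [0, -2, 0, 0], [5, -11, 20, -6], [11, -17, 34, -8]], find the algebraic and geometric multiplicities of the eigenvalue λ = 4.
The characteristic polynomial is (x - 4)^2(x + 2)^2, so the factor x - 4 appears with exponent 2: the algebraic multiplicity is 2.

rank(A - 4I) = 3, so the eigenspace has dimension 4 - 3 = 1: the geometric multiplicity is 1.

Since 1 < 2, A is not diagonalizable.

algebraic multiplicity 2, geometric multiplicity 1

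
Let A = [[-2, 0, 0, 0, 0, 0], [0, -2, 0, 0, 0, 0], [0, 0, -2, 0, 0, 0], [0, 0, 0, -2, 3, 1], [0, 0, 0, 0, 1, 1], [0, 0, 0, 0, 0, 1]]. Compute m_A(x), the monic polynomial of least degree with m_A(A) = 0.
The characteristic polynomial factors as (x - 1)^2(x + 2)^4. The minimal polynomial is ∏(x - λ)^{k_λ} where k_λ is the size of the largest Jordan block at λ.

For λ = -2: rank(A + 2I) = 2, and the largest Jordan block has size 1 (the smallest k with rank((A + 2I)^k) = rank((A + 2I)^(k+1))).
For λ = 1: rank(A - I) = 5, and the largest Jordan block has size 2 (the smallest k with rank((A - I)^k) = rank((A - I)^(k+1))).

So m_A(x) = (x - 1)^2(x + 2).

m_A(x) = (x - 1)^2(x + 2)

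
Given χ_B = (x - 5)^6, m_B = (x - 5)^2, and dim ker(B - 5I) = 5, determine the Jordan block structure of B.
λ = 5: algebraic multiplicity 6 (exponent in χ_B), largest block size 2 (exponent in m_B), 5 blocks (geometric multiplicity). These force block sizes [2, 1, 1, 1, 1].

Jordan blocks: (5, 2), (5, 1), (5, 1), (5, 1), (5, 1)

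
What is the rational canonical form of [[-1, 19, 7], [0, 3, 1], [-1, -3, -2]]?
The invariant factors of A (the non-unit diagonal entries of the Smith normal form of xI - A over ℚ[x]) are x^3 + 3x - 5, each dividing the next. The characteristic polynomial is their product, x^3 + 3x - 5.

The rational canonical form is the block-diagonal matrix of companion matrices C(f_i):
R = [[0, 0, 5], [1, 0, -3], [0, 1, 0]].

Note the characteristic polynomial does not split into linear factors over ℚ, so A has no Jordan form over ℚ; the rational canonical form exists over any field.

R = [[0, 0, 5], [1, 0, -3], [0, 1, 0]]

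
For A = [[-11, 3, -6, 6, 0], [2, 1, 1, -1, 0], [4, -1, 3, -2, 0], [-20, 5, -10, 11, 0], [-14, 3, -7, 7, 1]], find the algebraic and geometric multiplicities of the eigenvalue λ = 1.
The characteristic polynomial is (x - 1)^5, so the factor x - 1 appears with exponent 5: the algebraic multiplicity is 5.

rank(A - I) = 2, so the eigenspace has dimension 5 - 2 = 3: the geometric multiplicity is 3.

Since 3 < 5, A is not diagonalizable.

algebraic multiplicity 5, geometric multiplicity 3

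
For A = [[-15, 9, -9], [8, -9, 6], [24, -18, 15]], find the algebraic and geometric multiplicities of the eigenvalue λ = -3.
algebraic multiplicity 3, geometric multiplicity 2

The characteristic polynomial is (x + 3)^3, so the factor x + 3 appears with exponent 3: the algebraic multiplicity is 3.

rank(A + 3I) = 1, so the eigenspace has dimension 3 - 1 = 2: the geometric multiplicity is 2.

Since 2 < 3, A is not diagonalizable.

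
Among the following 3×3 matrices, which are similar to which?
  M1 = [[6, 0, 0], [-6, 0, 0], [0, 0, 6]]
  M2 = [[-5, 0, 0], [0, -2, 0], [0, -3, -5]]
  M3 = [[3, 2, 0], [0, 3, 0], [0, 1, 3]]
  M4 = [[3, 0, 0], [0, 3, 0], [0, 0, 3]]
4 classes: {M1}, {M2}, {M3}, {M4}

Characteristic polynomials: χ_{M1} = x(x - 6)^2, χ_{M2} = (x + 2)(x + 5)^2, χ_{M3} = (x - 3)^3, χ_{M4} = (x - 3)^3.

{M1}: invariant factors x - 6, x(x - 6).

{M2}: invariant factors x + 5, (x + 2)(x + 5).

{M3}: invariant factors x - 3, (x - 3)^2.

{M4}: invariant factors x - 3, x - 3, x - 3.

Matrices are similar if and only if their invariant-factor lists agree; the partition into similarity classes is {M1}, {M2}, {M3}, {M4}.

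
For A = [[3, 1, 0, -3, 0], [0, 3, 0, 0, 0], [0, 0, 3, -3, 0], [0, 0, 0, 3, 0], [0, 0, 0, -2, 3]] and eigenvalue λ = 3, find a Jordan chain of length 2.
v_1 = [[0, 1, 0, 0, -1]]^T, v_2 = [[1, 0, 0, 0, 0]]^T

We seek v_1 ∈ ker((A - 3I)^2) \ ker(A - 3I), then set v_{i+1} = (A - 3I) v_i.

One such chain is v_1 = [[0, 1, 0, 0, -1]]^T, v_2 = [[1, 0, 0, 0, 0]]^T. Check: (A - 3I) v_2 = [[0, 0, 0, 0, 0]]^T = 0.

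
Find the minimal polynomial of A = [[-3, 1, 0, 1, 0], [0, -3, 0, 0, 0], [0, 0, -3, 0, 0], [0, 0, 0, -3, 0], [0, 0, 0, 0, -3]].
m_A(x) = (x + 3)^2

The characteristic polynomial factors as (x + 3)^5. The minimal polynomial is ∏(x - λ)^{k_λ} where k_λ is the size of the largest Jordan block at λ.

For λ = -3: rank(A + 3I) = 1, and the largest Jordan block has size 2 (the smallest k with rank((A + 3I)^k) = rank((A + 3I)^(k+1))).

So m_A(x) = (x + 3)^2.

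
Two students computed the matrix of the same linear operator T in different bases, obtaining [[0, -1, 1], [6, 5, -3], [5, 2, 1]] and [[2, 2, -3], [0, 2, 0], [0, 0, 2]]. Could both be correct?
No.

Both have characteristic polynomial (x - 2)^3, but the minimal polynomial of A is (x - 2)^3 while the minimal polynomial of B is (x - 2)^2. The minimal polynomial is a similarity invariant, so A and B are not similar.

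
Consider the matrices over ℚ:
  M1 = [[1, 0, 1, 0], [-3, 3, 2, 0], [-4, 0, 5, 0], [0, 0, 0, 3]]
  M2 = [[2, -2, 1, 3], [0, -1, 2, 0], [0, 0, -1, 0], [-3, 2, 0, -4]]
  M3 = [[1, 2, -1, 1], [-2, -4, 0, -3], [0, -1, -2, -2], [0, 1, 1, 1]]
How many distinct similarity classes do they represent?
Characteristic polynomials: χ_{M1} = (x - 3)^4, χ_{M2} = (x + 1)^4, χ_{M3} = (x + 1)^4.

{M1}: invariant factors x - 3, (x - 3)^3.

{M2, M3}: invariant factors x + 1, (x + 1)^3.

Matrices are similar if and only if their invariant-factor lists agree; the partition into similarity classes is {M1}, {M2, M3}.

2 classes: {M1}, {M2, M3}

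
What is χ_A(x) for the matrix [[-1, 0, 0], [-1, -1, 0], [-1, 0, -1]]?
xI - A = [[x + 1, 0, 0], [1, x + 1, 0], [1, 0, x + 1]].

Expanding det(xI - A) along the first row:
det(xI - A) = + (x + 1)·det([[x + 1, 0], [0, x + 1]]) - (0)·det([[1, 0], [1, x + 1]]) + (0)·det([[1, x + 1], [1, 0]]).

Evaluating gives χ_A(x) = x^3 + 3x^2 + 3x + 1 = (x + 1)^3.

χ_A(x) = (x + 1)^3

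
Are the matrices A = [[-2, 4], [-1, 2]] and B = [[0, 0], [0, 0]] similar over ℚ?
No.

Both have characteristic polynomial x^2, but the minimal polynomial of A is x^2 while the minimal polynomial of B is x. The minimal polynomial is a similarity invariant, so A and B are not similar.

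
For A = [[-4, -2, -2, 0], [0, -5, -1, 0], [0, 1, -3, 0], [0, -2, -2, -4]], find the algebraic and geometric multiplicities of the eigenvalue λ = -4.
algebraic multiplicity 4, geometric multiplicity 3

The characteristic polynomial is (x + 4)^4, so the factor x + 4 appears with exponent 4: the algebraic multiplicity is 4.

rank(A + 4I) = 1, so the eigenspace has dimension 4 - 1 = 3: the geometric multiplicity is 3.

Since 3 < 4, A is not diagonalizable.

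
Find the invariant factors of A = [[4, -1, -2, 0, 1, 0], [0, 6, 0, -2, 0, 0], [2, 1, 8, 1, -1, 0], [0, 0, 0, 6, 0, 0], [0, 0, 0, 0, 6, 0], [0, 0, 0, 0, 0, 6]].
The Jordan structure of A has elementary divisors (x - 6)^2, (x - 6)^2, (x - 6), (x - 6). Arranging the block sizes at each eigenvalue in decreasing order and taking row products gives the invariant factors.

Invariant factors (smallest first, each dividing the next): x - 6, x - 6, (x - 6)^2, (x - 6)^2.

Check: the last factor (x - 6)^2 is the minimal polynomial, and the product (x - 6)^6 is the characteristic polynomial.

x - 6, x - 6, (x - 6)^2, (x - 6)^2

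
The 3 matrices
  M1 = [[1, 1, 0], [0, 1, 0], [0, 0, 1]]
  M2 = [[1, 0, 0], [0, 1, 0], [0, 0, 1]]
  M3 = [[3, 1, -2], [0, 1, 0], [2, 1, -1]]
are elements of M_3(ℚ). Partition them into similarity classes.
Characteristic polynomials: χ_{M1} = (x - 1)^3, χ_{M2} = (x - 1)^3, χ_{M3} = (x - 1)^3.

{M1, M3}: invariant factors x - 1, (x - 1)^2.

{M2}: invariant factors x - 1, x - 1, x - 1.

Matrices are similar if and only if their invariant-factor lists agree; the partition into similarity classes is {M1, M3}, {M2}.

2 classes: {M1, M3}, {M2}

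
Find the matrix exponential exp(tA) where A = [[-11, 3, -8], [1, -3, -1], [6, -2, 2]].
e^{tA} = [[(2*t^2 - 7*t + 1)*e^{-4*t}, t*(3 - t)*e^{-4*t}, t*(5*t - 16)*e^{-4*t}/2], [t*(1 - 6*t)*e^{-4*t}, (3*t^2 + t + 1)*e^{-4*t}, t*(-15*t - 2)*e^{-4*t}/2], [2*t*(3 - 2*t)*e^{-4*t}, 2*t*(t - 1)*e^{-4*t}, (-5*t^2 + 6*t + 1)*e^{-4*t}]]

A has Jordan form J = [[-4, 1, 0], [0, -4, 1], [0, 0, -4]] with A = PJP^{-1}, so e^{tA} = P e^{tJ} P^{-1}.

For a Jordan block J_k(λ), e^{tJ_k(λ)} = e^{λt} · (I + tN + t^2 N^2/2! + ... + t^{k-1} N^{k-1}/(k-1)!) where N is the nilpotent superdiagonal part.

Assembling the blocks and conjugating back gives the entries of e^{tA} as shown above.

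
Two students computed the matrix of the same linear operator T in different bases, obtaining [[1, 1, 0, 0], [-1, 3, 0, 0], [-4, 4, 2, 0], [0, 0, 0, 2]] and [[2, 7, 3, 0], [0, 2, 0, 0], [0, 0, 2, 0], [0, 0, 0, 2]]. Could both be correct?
Yes.

Two matrices over a field are similar if and only if they have the same invariant factors.

Both A and B have characteristic polynomial (x - 2)^4 and minimal polynomial (x - 2)^2. Computing further, both have invariant factors x - 2, x - 2, (x - 2)^2. Hence A and B are similar.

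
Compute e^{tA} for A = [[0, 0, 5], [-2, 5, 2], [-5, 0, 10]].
e^{tA} = [[(1 - 5*t)*e^{5*t}, 0, 5*t*e^{5*t}], [-2*t*e^{5*t}, e^{5*t}, 2*t*e^{5*t}], [-5*t*e^{5*t}, 0, (5*t + 1)*e^{5*t}]]

A has Jordan form J = [[5, 1, 0], [0, 5, 0], [0, 0, 5]] with A = PJP^{-1}, so e^{tA} = P e^{tJ} P^{-1}.

For a Jordan block J_k(λ), e^{tJ_k(λ)} = e^{λt} · (I + tN + t^2 N^2/2! + ... + t^{k-1} N^{k-1}/(k-1)!) where N is the nilpotent superdiagonal part.

Assembling the blocks and conjugating back gives the entries of e^{tA} as shown above.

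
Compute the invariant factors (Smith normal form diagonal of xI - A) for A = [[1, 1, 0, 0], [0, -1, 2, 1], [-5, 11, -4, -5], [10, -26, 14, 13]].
(x - 6)(x - 1)^3

The Jordan structure of A has elementary divisors (x - 1)^3, (x - 6). Arranging the block sizes at each eigenvalue in decreasing order and taking row products gives the invariant factors.

Invariant factors (smallest first, each dividing the next): (x - 6)(x - 1)^3.

Check: the last factor (x - 6)(x - 1)^3 is the minimal polynomial, and the product (x - 6)(x - 1)^3 is the characteristic polynomial.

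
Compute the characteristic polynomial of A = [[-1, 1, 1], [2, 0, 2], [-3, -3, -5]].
χ_A(x) = (x + 2)^3

xI - A = [[x + 1, -1, -1], [-2, x, -2], [3, 3, x + 5]].

Expanding det(xI - A) along the first row:
det(xI - A) = + (x + 1)·det([[x, -2], [3, x + 5]]) - (-1)·det([[-2, -2], [3, x + 5]]) + (-1)·det([[-2, x], [3, 3]]).

Evaluating gives χ_A(x) = x^3 + 6x^2 + 12x + 8 = (x + 2)^3.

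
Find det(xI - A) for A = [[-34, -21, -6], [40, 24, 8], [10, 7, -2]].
χ_A(x) = (x + 4)^3

xI - A = [[x + 34, 21, 6], [-40, x - 24, -8], [-10, -7, x + 2]].

Expanding det(xI - A) along the first row:
det(xI - A) = + (x + 34)·det([[x - 24, -8], [-7, x + 2]]) - (21)·det([[-40, -8], [-10, x + 2]]) + (6)·det([[-40, x - 24], [-10, -7]]).

Evaluating gives χ_A(x) = x^3 + 12x^2 + 48x + 64 = (x + 4)^3.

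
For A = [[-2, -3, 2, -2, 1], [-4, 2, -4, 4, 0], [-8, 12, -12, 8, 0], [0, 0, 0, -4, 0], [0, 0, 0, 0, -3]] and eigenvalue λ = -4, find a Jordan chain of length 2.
We seek v_1 ∈ ker((A + 4I)^2) \ ker(A + 4I), then set v_{i+1} = (A + 4I) v_i.

One such chain is v_1 = [[-1, 3, 6, 0, 0]]^T, v_2 = [[1, -2, -4, 0, 0]]^T. Check: (A + 4I) v_2 = [[0, 0, 0, 0, 0]]^T = 0.

v_1 = [[-1, 3, 6, 0, 0]]^T, v_2 = [[1, -2, -4, 0, 0]]^T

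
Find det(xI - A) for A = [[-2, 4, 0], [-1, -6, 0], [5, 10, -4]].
xI - A = [[x + 2, -4, 0], [1, x + 6, 0], [-5, -10, x + 4]].

Expanding det(xI - A) along the first row:
det(xI - A) = + (x + 2)·det([[x + 6, 0], [-10, x + 4]]) - (-4)·det([[1, 0], [-5, x + 4]]) + (0)·det([[1, x + 6], [-5, -10]]).

Evaluating gives χ_A(x) = x^3 + 12x^2 + 48x + 64 = (x + 4)^3.

χ_A(x) = (x + 4)^3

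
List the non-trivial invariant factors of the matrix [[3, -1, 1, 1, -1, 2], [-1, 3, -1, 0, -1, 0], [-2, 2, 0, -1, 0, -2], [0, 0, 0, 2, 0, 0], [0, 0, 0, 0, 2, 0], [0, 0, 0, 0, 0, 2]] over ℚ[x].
x - 2, x - 2, (x - 2)^2, (x - 2)^2

The Jordan structure of A has elementary divisors (x - 2)^2, (x - 2)^2, (x - 2), (x - 2). Arranging the block sizes at each eigenvalue in decreasing order and taking row products gives the invariant factors.

Invariant factors (smallest first, each dividing the next): x - 2, x - 2, (x - 2)^2, (x - 2)^2.

Check: the last factor (x - 2)^2 is the minimal polynomial, and the product (x - 2)^6 is the characteristic polynomial.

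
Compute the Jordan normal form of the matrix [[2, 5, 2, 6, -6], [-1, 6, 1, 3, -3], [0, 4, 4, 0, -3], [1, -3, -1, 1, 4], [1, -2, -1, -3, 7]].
The characteristic polynomial is det(xI - A) = (x - 4)^5, so the eigenvalues are 4 (algebraic multiplicity 5).

For λ = 4: rank(A - 4I) = 3, rank((A - 4I)^2) = 1, rank((A - 4I)^3) = 0. The eigenspace has dimension 5 - 3 = 2, so there are 2 Jordan blocks; the rank sequence gives block sizes [3, 2].

Assembling the blocks gives the Jordan form J above.

J = [[4, 1, 0, 0, 0], [0, 4, 1, 0, 0], [0, 0, 4, 0, 0], [0, 0, 0, 4, 1], [0, 0, 0, 0, 4]]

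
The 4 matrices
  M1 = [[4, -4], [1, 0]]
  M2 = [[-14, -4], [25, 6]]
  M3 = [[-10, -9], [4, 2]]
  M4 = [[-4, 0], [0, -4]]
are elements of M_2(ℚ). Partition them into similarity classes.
Characteristic polynomials: χ_{M1} = (x - 2)^2, χ_{M2} = (x + 4)^2, χ_{M3} = (x + 4)^2, χ_{M4} = (x + 4)^2.

{M1}: invariant factors (x - 2)^2.

{M2, M3}: invariant factors (x + 4)^2.

{M4}: invariant factors x + 4, x + 4.

Matrices are similar if and only if their invariant-factor lists agree; the partition into similarity classes is {M1}, {M2, M3}, {M4}.

3 classes: {M1}, {M2, M3}, {M4}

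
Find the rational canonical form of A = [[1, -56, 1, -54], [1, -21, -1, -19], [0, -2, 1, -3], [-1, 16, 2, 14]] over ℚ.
R = [[0, 0, 0, -25], [1, 0, 0, -20], [0, 1, 0, -3], [0, 0, 1, -5]]

The invariant factors of A (the non-unit diagonal entries of the Smith normal form of xI - A over ℚ[x]) are (x + 5)(x^3 + 3x + 5), each dividing the next. The characteristic polynomial is their product, (x + 5)(x^3 + 3x + 5).

The rational canonical form is the block-diagonal matrix of companion matrices C(f_i):
R = [[0, 0, 0, -25], [1, 0, 0, -20], [0, 1, 0, -3], [0, 0, 1, -5]].

Note the characteristic polynomial does not split into linear factors over ℚ, so A has no Jordan form over ℚ; the rational canonical form exists over any field.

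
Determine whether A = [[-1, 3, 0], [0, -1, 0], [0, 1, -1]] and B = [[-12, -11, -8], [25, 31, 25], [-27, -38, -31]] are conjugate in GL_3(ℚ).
No.

trace(A) = -3 but trace(B) = -12. The trace is a similarity invariant, so A and B are not similar.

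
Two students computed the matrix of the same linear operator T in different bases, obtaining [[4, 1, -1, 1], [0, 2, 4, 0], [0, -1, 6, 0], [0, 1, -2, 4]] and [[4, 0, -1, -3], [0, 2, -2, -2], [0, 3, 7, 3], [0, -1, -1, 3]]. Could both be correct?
Yes.

Two matrices over a field are similar if and only if they have the same invariant factors.

Both A and B have characteristic polynomial (x - 4)^4 and minimal polynomial (x - 4)^2. Computing further, both have invariant factors (x - 4)^2, (x - 4)^2. Hence A and B are similar.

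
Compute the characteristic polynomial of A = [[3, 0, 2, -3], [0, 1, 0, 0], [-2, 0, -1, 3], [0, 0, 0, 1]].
xI - A = [[x - 3, 0, -2, 3], [0, x - 1, 0, 0], [2, 0, x + 1, -3], [0, 0, 0, x - 1]].

Expanding det(xI - A) along the first row:
det(xI - A) = + (x - 3)·det([[x - 1, 0, 0], [0, x + 1, -3], [0, 0, x - 1]]) - (0)·det([[0, 0, 0], [2, x + 1, -3], [0, 0, x - 1]]) + (-2)·det([[0, x - 1, 0], [2, 0, -3], [0, 0, x - 1]]) - (3)·det([[0, x - 1, 0], [2, 0, x + 1], [0, 0, 0]]).

Evaluating gives χ_A(x) = x^4 - 4x^3 + 6x^2 - 4x + 1 = (x - 1)^4.

χ_A(x) = (x - 1)^4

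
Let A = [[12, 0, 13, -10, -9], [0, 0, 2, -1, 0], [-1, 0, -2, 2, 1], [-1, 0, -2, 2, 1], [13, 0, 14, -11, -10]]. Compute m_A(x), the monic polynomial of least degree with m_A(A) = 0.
The characteristic polynomial factors as x^3(x - 3)(x + 1). The minimal polynomial is ∏(x - λ)^{k_λ} where k_λ is the size of the largest Jordan block at λ.

For λ = -1: rank(A + I) = 4, and the largest Jordan block has size 1 (the smallest k with rank((A + I)^k) = rank((A + I)^(k+1))).
For λ = 0: rank(A) = 4, and the largest Jordan block has size 3 (the smallest k with rank(A^k) = rank(A^(k+1))).
For λ = 3: rank(A - 3I) = 4, and the largest Jordan block has size 1 (the smallest k with rank((A - 3I)^k) = rank((A - 3I)^(k+1))).

So m_A(x) = x^3(x - 3)(x + 1).

m_A(x) = x^3(x - 3)(x + 1)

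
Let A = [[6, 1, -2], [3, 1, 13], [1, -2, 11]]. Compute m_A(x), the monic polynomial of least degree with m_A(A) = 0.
m_A(x) = (x - 6)^3

The characteristic polynomial factors as (x - 6)^3. The minimal polynomial is ∏(x - λ)^{k_λ} where k_λ is the size of the largest Jordan block at λ.

For λ = 6: rank(A - 6I) = 2, and the largest Jordan block has size 3 (the smallest k with rank((A - 6I)^k) = rank((A - 6I)^(k+1))).

So m_A(x) = (x - 6)^3.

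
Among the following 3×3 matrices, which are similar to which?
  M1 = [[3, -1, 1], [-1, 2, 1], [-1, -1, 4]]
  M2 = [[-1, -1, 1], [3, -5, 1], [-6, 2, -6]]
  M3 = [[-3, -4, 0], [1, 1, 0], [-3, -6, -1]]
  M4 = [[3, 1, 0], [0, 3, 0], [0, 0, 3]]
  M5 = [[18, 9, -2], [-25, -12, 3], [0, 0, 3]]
Characteristic polynomials: χ_{M1} = (x - 3)^3, χ_{M2} = (x + 4)^3, χ_{M3} = (x + 1)^3, χ_{M4} = (x - 3)^3, χ_{M5} = (x - 3)^3.

{M1, M5}: invariant factors (x - 3)^3.

{M2}: invariant factors x + 4, (x + 4)^2.

{M3}: invariant factors x + 1, (x + 1)^2.

{M4}: invariant factors x - 3, (x - 3)^2.

Matrices are similar if and only if their invariant-factor lists agree; the partition into similarity classes is {M1, M5}, {M2}, {M3}, {M4}.

4 classes: {M1, M5}, {M2}, {M3}, {M4}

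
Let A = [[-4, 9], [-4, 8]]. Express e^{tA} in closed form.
A has Jordan form J = [[2, 1], [0, 2]] with A = PJP^{-1}, so e^{tA} = P e^{tJ} P^{-1}.

For a Jordan block J_k(λ), e^{tJ_k(λ)} = e^{λt} · (I + tN + t^2 N^2/2! + ... + t^{k-1} N^{k-1}/(k-1)!) where N is the nilpotent superdiagonal part.

Assembling the blocks and conjugating back gives the entries of e^{tA} as shown above.

e^{tA} = [[(1 - 6*t)*e^{2*t}, 9*t*e^{2*t}], [-4*t*e^{2*t}, (6*t + 1)*e^{2*t}]]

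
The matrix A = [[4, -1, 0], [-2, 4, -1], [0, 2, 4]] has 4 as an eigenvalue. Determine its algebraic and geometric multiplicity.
algebraic multiplicity 3, geometric multiplicity 1

The characteristic polynomial is (x - 4)^3, so the factor x - 4 appears with exponent 3: the algebraic multiplicity is 3.

rank(A - 4I) = 2, so the eigenspace has dimension 3 - 2 = 1: the geometric multiplicity is 1.

Since 1 < 3, A is not diagonalizable.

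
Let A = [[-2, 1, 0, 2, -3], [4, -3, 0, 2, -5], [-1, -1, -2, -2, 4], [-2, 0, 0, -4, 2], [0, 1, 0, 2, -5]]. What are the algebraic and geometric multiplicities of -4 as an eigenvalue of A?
The characteristic polynomial is (x + 2)^2(x + 4)^3, so the factor x + 4 appears with exponent 3: the algebraic multiplicity is 3.

rank(A + 4I) = 3, so the eigenspace has dimension 5 - 3 = 2: the geometric multiplicity is 2.

Since 2 < 3, A is not diagonalizable.

algebraic multiplicity 3, geometric multiplicity 2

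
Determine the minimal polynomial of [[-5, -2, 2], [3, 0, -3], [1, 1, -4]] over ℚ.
The characteristic polynomial factors as (x + 3)^3. The minimal polynomial is ∏(x - λ)^{k_λ} where k_λ is the size of the largest Jordan block at λ.

For λ = -3: rank(A + 3I) = 1, and the largest Jordan block has size 2 (the smallest k with rank((A + 3I)^k) = rank((A + 3I)^(k+1))).

So m_A(x) = (x + 3)^2.

m_A(x) = (x + 3)^2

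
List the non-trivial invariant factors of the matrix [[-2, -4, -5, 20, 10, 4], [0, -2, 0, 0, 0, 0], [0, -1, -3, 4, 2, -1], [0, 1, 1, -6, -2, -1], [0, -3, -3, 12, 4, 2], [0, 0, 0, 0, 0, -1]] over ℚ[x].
x + 2, x + 2, (x + 1)^2(x + 2)^2

The Jordan structure of A has elementary divisors (x + 2)^2, (x + 2), (x + 2), (x + 1)^2. Arranging the block sizes at each eigenvalue in decreasing order and taking row products gives the invariant factors.

Invariant factors (smallest first, each dividing the next): x + 2, x + 2, (x + 1)^2(x + 2)^2.

Check: the last factor (x + 1)^2(x + 2)^2 is the minimal polynomial, and the product (x + 1)^2(x + 2)^4 is the characteristic polynomial.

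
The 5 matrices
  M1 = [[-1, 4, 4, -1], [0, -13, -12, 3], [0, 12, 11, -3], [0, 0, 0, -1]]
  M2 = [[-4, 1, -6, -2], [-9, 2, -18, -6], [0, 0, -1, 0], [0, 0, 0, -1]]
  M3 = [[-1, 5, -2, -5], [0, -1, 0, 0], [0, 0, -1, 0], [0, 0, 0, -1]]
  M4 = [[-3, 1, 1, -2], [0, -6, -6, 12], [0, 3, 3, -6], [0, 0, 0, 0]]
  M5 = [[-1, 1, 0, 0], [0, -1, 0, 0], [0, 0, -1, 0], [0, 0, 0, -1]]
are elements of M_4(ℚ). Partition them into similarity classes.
2 classes: {M1, M2, M3, M5}, {M4}

Characteristic polynomials: χ_{M1} = (x + 1)^4, χ_{M2} = (x + 1)^4, χ_{M3} = (x + 1)^4, χ_{M4} = x^2(x + 3)^2, χ_{M5} = (x + 1)^4.

{M1, M2, M3, M5}: invariant factors x + 1, x + 1, (x + 1)^2.

{M4}: invariant factors x, x(x + 3)^2.

Matrices are similar if and only if their invariant-factor lists agree; the partition into similarity classes is {M1, M2, M3, M5}, {M4}.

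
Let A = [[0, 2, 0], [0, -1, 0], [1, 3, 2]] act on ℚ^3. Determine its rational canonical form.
R = [[0, 0, 0], [1, 0, 2], [0, 1, 1]]

The invariant factors of A (the non-unit diagonal entries of the Smith normal form of xI - A over ℚ[x]) are x(x - 2)(x + 1), each dividing the next. The characteristic polynomial is their product, x(x - 2)(x + 1).

The rational canonical form is the block-diagonal matrix of companion matrices C(f_i):
R = [[0, 0, 0], [1, 0, 2], [0, 1, 1]].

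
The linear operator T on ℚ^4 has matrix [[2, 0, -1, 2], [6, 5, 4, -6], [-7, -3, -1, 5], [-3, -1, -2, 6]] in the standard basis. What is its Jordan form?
J = [[3, 1, 0, 0], [0, 3, 1, 0], [0, 0, 3, 0], [0, 0, 0, 3]]

The characteristic polynomial is det(xI - A) = (x - 3)^4, so the eigenvalues are 3 (algebraic multiplicity 4).

For λ = 3: rank(A - 3I) = 2, rank((A - 3I)^2) = 1, rank((A - 3I)^3) = 0. The eigenspace has dimension 4 - 2 = 2, so there are 2 Jordan blocks; the rank sequence gives block sizes [3, 1].

Assembling the blocks gives the Jordan form J above.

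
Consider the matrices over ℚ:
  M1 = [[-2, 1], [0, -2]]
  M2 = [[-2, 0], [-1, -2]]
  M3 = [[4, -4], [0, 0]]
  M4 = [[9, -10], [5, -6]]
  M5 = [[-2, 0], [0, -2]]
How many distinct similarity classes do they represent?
4 classes: {M1, M2}, {M3}, {M4}, {M5}

Characteristic polynomials: χ_{M1} = (x + 2)^2, χ_{M2} = (x + 2)^2, χ_{M3} = x(x - 4), χ_{M4} = (x - 4)(x + 1), χ_{M5} = (x + 2)^2.

{M1, M2}: invariant factors (x + 2)^2.

{M3}: invariant factors x(x - 4).

{M4}: invariant factors (x - 4)(x + 1).

{M5}: invariant factors x + 2, x + 2.

Matrices are similar if and only if their invariant-factor lists agree; the partition into similarity classes is {M1, M2}, {M3}, {M4}, {M5}.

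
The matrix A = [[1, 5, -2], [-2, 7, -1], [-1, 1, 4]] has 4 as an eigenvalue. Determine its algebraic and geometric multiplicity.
The characteristic polynomial is (x - 4)^3, so the factor x - 4 appears with exponent 3: the algebraic multiplicity is 3.

rank(A - 4I) = 2, so the eigenspace has dimension 3 - 2 = 1: the geometric multiplicity is 1.

Since 1 < 3, A is not diagonalizable.

algebraic multiplicity 3, geometric multiplicity 1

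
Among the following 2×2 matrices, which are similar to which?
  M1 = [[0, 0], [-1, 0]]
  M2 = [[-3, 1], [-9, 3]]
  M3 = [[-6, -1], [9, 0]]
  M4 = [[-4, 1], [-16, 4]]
Characteristic polynomials: χ_{M1} = x^2, χ_{M2} = x^2, χ_{M3} = (x + 3)^2, χ_{M4} = x^2.

{M1, M2, M4}: invariant factors x^2.

{M3}: invariant factors (x + 3)^2.

Matrices are similar if and only if their invariant-factor lists agree; the partition into similarity classes is {M1, M2, M4}, {M3}.

2 classes: {M1, M2, M4}, {M3}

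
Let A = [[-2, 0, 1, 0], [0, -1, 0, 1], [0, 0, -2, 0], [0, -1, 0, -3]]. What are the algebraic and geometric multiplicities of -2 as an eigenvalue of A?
The characteristic polynomial is (x + 2)^4, so the factor x + 2 appears with exponent 4: the algebraic multiplicity is 4.

rank(A + 2I) = 2, so the eigenspace has dimension 4 - 2 = 2: the geometric multiplicity is 2.

Since 2 < 4, A is not diagonalizable.

algebraic multiplicity 4, geometric multiplicity 2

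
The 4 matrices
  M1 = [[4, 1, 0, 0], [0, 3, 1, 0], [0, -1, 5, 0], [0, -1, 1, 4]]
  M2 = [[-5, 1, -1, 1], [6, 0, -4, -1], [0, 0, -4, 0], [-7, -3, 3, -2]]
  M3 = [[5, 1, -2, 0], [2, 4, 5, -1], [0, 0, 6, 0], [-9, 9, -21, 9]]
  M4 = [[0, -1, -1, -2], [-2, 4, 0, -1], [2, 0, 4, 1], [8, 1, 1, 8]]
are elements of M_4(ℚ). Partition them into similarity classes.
Characteristic polynomials: χ_{M1} = (x - 4)^4, χ_{M2} = (x - 1)(x + 4)^3, χ_{M3} = (x - 6)^4, χ_{M4} = (x - 4)^4.

{M1, M4}: invariant factors x - 4, (x - 4)^3.

{M2}: invariant factors x + 4, (x - 1)(x + 4)^2.

{M3}: invariant factors x - 6, (x - 6)^3.

Matrices are similar if and only if their invariant-factor lists agree; the partition into similarity classes is {M1, M4}, {M2}, {M3}.

3 classes: {M1, M4}, {M2}, {M3}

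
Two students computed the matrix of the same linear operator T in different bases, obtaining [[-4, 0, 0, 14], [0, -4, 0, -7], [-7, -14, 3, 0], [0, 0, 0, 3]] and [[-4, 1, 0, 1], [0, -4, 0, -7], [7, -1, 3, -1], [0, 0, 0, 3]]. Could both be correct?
Both have characteristic polynomial (x - 3)^2(x + 4)^2, but the minimal polynomial of A is (x - 3)(x + 4) while the minimal polynomial of B is (x - 3)(x + 4)^2. The minimal polynomial is a similarity invariant, so A and B are not similar.

No.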